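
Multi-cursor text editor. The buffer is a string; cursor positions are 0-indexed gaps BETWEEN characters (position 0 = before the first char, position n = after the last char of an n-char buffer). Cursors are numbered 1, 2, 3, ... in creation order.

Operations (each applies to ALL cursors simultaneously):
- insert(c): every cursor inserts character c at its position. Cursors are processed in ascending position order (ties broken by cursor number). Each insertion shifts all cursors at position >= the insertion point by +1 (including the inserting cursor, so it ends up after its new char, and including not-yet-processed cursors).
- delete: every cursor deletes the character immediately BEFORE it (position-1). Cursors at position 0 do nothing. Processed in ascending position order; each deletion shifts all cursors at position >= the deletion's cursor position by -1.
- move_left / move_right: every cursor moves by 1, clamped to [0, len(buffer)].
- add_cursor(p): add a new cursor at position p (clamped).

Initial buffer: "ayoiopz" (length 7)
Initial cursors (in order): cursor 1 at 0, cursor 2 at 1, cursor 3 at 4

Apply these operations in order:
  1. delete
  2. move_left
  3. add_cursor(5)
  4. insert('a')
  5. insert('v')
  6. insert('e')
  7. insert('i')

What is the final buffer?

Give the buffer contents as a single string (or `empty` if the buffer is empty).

Answer: aavveeiiyaveioopzavei

Derivation:
After op 1 (delete): buffer="yoopz" (len 5), cursors c1@0 c2@0 c3@2, authorship .....
After op 2 (move_left): buffer="yoopz" (len 5), cursors c1@0 c2@0 c3@1, authorship .....
After op 3 (add_cursor(5)): buffer="yoopz" (len 5), cursors c1@0 c2@0 c3@1 c4@5, authorship .....
After op 4 (insert('a')): buffer="aayaoopza" (len 9), cursors c1@2 c2@2 c3@4 c4@9, authorship 12.3....4
After op 5 (insert('v')): buffer="aavvyavoopzav" (len 13), cursors c1@4 c2@4 c3@7 c4@13, authorship 1212.33....44
After op 6 (insert('e')): buffer="aavveeyaveoopzave" (len 17), cursors c1@6 c2@6 c3@10 c4@17, authorship 121212.333....444
After op 7 (insert('i')): buffer="aavveeiiyaveioopzavei" (len 21), cursors c1@8 c2@8 c3@13 c4@21, authorship 12121212.3333....4444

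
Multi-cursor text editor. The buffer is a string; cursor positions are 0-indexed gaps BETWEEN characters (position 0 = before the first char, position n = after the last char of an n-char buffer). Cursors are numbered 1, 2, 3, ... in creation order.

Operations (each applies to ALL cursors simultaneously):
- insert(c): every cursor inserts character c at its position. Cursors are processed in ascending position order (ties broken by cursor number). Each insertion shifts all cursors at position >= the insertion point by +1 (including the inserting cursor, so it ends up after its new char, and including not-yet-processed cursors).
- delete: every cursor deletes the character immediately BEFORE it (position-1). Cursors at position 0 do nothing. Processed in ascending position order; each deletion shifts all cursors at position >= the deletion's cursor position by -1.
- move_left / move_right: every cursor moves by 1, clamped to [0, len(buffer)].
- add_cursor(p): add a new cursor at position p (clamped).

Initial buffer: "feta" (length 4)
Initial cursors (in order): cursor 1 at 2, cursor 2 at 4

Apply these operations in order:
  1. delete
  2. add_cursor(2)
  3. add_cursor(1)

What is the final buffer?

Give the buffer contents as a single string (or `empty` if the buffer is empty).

Answer: ft

Derivation:
After op 1 (delete): buffer="ft" (len 2), cursors c1@1 c2@2, authorship ..
After op 2 (add_cursor(2)): buffer="ft" (len 2), cursors c1@1 c2@2 c3@2, authorship ..
After op 3 (add_cursor(1)): buffer="ft" (len 2), cursors c1@1 c4@1 c2@2 c3@2, authorship ..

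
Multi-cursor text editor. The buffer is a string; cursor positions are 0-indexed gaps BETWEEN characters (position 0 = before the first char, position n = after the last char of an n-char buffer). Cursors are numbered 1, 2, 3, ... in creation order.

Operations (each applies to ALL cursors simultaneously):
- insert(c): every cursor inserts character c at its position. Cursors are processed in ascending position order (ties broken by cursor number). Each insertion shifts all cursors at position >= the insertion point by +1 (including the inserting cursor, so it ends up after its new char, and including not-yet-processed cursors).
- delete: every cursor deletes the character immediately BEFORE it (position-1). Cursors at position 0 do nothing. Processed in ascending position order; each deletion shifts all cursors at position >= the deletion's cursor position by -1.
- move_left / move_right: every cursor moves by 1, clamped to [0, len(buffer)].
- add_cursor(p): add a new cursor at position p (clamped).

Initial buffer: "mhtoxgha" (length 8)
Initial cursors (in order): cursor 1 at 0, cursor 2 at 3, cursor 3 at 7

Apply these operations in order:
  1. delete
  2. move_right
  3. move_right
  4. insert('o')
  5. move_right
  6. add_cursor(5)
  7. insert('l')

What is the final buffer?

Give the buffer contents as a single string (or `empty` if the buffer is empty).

After op 1 (delete): buffer="mhoxga" (len 6), cursors c1@0 c2@2 c3@5, authorship ......
After op 2 (move_right): buffer="mhoxga" (len 6), cursors c1@1 c2@3 c3@6, authorship ......
After op 3 (move_right): buffer="mhoxga" (len 6), cursors c1@2 c2@4 c3@6, authorship ......
After op 4 (insert('o')): buffer="mhooxogao" (len 9), cursors c1@3 c2@6 c3@9, authorship ..1..2..3
After op 5 (move_right): buffer="mhooxogao" (len 9), cursors c1@4 c2@7 c3@9, authorship ..1..2..3
After op 6 (add_cursor(5)): buffer="mhooxogao" (len 9), cursors c1@4 c4@5 c2@7 c3@9, authorship ..1..2..3
After op 7 (insert('l')): buffer="mhoolxloglaol" (len 13), cursors c1@5 c4@7 c2@10 c3@13, authorship ..1.1.42.2.33

Answer: mhoolxloglaol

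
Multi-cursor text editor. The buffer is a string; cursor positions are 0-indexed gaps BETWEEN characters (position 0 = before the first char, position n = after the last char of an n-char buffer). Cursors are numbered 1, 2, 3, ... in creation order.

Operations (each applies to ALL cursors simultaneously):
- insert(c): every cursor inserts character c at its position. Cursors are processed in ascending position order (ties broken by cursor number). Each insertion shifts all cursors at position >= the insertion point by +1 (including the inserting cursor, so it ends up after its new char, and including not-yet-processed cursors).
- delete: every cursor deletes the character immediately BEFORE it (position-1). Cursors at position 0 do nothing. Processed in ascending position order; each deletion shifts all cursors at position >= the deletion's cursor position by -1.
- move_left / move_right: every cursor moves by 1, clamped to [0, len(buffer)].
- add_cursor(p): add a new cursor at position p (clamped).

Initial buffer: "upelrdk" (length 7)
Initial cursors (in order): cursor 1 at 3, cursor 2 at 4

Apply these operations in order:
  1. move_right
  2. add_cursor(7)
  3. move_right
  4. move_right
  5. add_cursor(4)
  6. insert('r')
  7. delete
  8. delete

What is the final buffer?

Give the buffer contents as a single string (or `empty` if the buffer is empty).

After op 1 (move_right): buffer="upelrdk" (len 7), cursors c1@4 c2@5, authorship .......
After op 2 (add_cursor(7)): buffer="upelrdk" (len 7), cursors c1@4 c2@5 c3@7, authorship .......
After op 3 (move_right): buffer="upelrdk" (len 7), cursors c1@5 c2@6 c3@7, authorship .......
After op 4 (move_right): buffer="upelrdk" (len 7), cursors c1@6 c2@7 c3@7, authorship .......
After op 5 (add_cursor(4)): buffer="upelrdk" (len 7), cursors c4@4 c1@6 c2@7 c3@7, authorship .......
After op 6 (insert('r')): buffer="upelrrdrkrr" (len 11), cursors c4@5 c1@8 c2@11 c3@11, authorship ....4..1.23
After op 7 (delete): buffer="upelrdk" (len 7), cursors c4@4 c1@6 c2@7 c3@7, authorship .......
After op 8 (delete): buffer="upe" (len 3), cursors c1@3 c2@3 c3@3 c4@3, authorship ...

Answer: upe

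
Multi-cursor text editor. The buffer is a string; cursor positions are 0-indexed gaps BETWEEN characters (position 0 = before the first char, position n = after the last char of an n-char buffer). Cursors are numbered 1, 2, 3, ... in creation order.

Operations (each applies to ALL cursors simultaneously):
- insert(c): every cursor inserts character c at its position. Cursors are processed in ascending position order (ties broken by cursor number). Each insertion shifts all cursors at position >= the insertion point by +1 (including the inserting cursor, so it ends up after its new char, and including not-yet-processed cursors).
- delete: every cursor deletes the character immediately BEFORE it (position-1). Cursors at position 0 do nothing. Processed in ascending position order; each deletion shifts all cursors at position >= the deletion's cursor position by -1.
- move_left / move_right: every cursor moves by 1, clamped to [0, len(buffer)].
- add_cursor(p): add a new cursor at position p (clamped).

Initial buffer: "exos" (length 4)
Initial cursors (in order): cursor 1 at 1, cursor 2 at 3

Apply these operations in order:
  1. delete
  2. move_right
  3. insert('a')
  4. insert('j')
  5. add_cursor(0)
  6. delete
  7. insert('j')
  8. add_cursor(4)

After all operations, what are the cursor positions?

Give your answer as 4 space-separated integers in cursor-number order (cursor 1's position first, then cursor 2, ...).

After op 1 (delete): buffer="xs" (len 2), cursors c1@0 c2@1, authorship ..
After op 2 (move_right): buffer="xs" (len 2), cursors c1@1 c2@2, authorship ..
After op 3 (insert('a')): buffer="xasa" (len 4), cursors c1@2 c2@4, authorship .1.2
After op 4 (insert('j')): buffer="xajsaj" (len 6), cursors c1@3 c2@6, authorship .11.22
After op 5 (add_cursor(0)): buffer="xajsaj" (len 6), cursors c3@0 c1@3 c2@6, authorship .11.22
After op 6 (delete): buffer="xasa" (len 4), cursors c3@0 c1@2 c2@4, authorship .1.2
After op 7 (insert('j')): buffer="jxajsaj" (len 7), cursors c3@1 c1@4 c2@7, authorship 3.11.22
After op 8 (add_cursor(4)): buffer="jxajsaj" (len 7), cursors c3@1 c1@4 c4@4 c2@7, authorship 3.11.22

Answer: 4 7 1 4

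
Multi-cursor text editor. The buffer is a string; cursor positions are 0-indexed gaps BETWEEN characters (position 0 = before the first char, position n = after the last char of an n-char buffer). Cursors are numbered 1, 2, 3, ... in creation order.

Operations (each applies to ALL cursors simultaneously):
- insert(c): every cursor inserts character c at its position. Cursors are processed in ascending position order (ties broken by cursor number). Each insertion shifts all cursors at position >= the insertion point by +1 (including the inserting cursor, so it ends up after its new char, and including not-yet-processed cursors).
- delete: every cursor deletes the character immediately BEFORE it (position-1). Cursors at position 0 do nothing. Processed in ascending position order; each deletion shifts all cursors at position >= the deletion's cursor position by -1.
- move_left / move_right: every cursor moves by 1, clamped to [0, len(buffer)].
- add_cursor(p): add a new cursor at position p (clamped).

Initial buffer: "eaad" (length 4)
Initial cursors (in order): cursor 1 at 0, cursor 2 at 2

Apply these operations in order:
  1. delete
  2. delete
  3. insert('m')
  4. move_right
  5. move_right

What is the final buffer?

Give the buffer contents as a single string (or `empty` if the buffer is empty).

Answer: mmad

Derivation:
After op 1 (delete): buffer="ead" (len 3), cursors c1@0 c2@1, authorship ...
After op 2 (delete): buffer="ad" (len 2), cursors c1@0 c2@0, authorship ..
After op 3 (insert('m')): buffer="mmad" (len 4), cursors c1@2 c2@2, authorship 12..
After op 4 (move_right): buffer="mmad" (len 4), cursors c1@3 c2@3, authorship 12..
After op 5 (move_right): buffer="mmad" (len 4), cursors c1@4 c2@4, authorship 12..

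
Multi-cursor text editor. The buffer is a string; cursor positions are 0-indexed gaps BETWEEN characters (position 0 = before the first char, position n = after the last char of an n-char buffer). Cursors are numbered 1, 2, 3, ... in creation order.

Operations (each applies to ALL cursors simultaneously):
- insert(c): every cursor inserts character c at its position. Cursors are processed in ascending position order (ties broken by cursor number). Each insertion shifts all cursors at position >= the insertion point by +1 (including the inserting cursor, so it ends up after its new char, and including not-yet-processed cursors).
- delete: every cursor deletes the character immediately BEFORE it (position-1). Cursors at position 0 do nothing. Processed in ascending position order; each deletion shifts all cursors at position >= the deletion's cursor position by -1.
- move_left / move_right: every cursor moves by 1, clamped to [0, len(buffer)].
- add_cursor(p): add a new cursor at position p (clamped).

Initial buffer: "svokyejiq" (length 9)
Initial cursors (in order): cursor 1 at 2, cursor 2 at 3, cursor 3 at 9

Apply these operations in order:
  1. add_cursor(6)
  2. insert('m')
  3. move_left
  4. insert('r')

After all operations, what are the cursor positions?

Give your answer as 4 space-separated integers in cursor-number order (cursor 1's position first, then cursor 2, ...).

Answer: 3 6 16 11

Derivation:
After op 1 (add_cursor(6)): buffer="svokyejiq" (len 9), cursors c1@2 c2@3 c4@6 c3@9, authorship .........
After op 2 (insert('m')): buffer="svmomkyemjiqm" (len 13), cursors c1@3 c2@5 c4@9 c3@13, authorship ..1.2...4...3
After op 3 (move_left): buffer="svmomkyemjiqm" (len 13), cursors c1@2 c2@4 c4@8 c3@12, authorship ..1.2...4...3
After op 4 (insert('r')): buffer="svrmormkyermjiqrm" (len 17), cursors c1@3 c2@6 c4@11 c3@16, authorship ..11.22...44...33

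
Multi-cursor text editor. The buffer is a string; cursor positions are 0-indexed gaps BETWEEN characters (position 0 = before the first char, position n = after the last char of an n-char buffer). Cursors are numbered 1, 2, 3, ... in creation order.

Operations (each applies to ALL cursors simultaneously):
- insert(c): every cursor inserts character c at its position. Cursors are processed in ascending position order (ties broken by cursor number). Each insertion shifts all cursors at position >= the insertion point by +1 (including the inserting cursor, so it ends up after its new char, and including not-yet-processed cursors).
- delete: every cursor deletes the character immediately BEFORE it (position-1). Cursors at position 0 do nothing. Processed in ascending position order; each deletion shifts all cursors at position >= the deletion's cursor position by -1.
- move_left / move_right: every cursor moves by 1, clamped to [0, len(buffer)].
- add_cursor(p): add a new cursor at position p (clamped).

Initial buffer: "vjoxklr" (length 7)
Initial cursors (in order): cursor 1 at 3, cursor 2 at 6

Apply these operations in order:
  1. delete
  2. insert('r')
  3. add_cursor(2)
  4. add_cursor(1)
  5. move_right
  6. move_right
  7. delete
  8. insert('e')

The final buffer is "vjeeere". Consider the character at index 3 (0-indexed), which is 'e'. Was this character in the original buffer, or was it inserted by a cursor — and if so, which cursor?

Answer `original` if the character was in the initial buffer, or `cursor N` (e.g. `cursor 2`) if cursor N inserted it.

Answer: cursor 3

Derivation:
After op 1 (delete): buffer="vjxkr" (len 5), cursors c1@2 c2@4, authorship .....
After op 2 (insert('r')): buffer="vjrxkrr" (len 7), cursors c1@3 c2@6, authorship ..1..2.
After op 3 (add_cursor(2)): buffer="vjrxkrr" (len 7), cursors c3@2 c1@3 c2@6, authorship ..1..2.
After op 4 (add_cursor(1)): buffer="vjrxkrr" (len 7), cursors c4@1 c3@2 c1@3 c2@6, authorship ..1..2.
After op 5 (move_right): buffer="vjrxkrr" (len 7), cursors c4@2 c3@3 c1@4 c2@7, authorship ..1..2.
After op 6 (move_right): buffer="vjrxkrr" (len 7), cursors c4@3 c3@4 c1@5 c2@7, authorship ..1..2.
After op 7 (delete): buffer="vjr" (len 3), cursors c1@2 c3@2 c4@2 c2@3, authorship ..2
After op 8 (insert('e')): buffer="vjeeere" (len 7), cursors c1@5 c3@5 c4@5 c2@7, authorship ..13422
Authorship (.=original, N=cursor N): . . 1 3 4 2 2
Index 3: author = 3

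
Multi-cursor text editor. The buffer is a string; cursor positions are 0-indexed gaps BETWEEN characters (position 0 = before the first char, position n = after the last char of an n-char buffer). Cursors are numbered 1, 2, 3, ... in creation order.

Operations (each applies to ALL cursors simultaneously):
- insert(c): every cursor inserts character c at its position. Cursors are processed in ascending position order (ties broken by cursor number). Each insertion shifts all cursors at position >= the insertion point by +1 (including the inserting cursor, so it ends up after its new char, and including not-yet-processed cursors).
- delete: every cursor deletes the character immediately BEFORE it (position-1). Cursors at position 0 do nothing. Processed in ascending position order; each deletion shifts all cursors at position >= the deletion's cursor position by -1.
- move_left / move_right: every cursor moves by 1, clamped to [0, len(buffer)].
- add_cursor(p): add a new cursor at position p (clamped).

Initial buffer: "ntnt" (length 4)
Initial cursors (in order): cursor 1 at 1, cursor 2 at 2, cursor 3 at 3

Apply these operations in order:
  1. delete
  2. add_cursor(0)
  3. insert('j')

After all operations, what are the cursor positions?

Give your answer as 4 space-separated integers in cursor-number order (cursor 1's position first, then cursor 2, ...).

After op 1 (delete): buffer="t" (len 1), cursors c1@0 c2@0 c3@0, authorship .
After op 2 (add_cursor(0)): buffer="t" (len 1), cursors c1@0 c2@0 c3@0 c4@0, authorship .
After op 3 (insert('j')): buffer="jjjjt" (len 5), cursors c1@4 c2@4 c3@4 c4@4, authorship 1234.

Answer: 4 4 4 4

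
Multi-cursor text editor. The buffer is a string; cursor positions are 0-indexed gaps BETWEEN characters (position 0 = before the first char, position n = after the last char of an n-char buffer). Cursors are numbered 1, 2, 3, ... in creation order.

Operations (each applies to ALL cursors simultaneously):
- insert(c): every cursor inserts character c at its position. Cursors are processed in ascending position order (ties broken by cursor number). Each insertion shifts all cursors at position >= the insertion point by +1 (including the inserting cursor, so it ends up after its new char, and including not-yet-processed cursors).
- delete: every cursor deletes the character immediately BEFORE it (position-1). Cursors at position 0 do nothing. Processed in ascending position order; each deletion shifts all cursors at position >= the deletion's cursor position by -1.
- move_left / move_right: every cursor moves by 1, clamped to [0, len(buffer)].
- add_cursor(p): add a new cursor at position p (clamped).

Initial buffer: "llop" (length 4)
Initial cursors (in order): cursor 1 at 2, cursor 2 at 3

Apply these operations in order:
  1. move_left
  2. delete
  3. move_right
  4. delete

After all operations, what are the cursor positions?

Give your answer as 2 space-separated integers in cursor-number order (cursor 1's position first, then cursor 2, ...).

Answer: 0 0

Derivation:
After op 1 (move_left): buffer="llop" (len 4), cursors c1@1 c2@2, authorship ....
After op 2 (delete): buffer="op" (len 2), cursors c1@0 c2@0, authorship ..
After op 3 (move_right): buffer="op" (len 2), cursors c1@1 c2@1, authorship ..
After op 4 (delete): buffer="p" (len 1), cursors c1@0 c2@0, authorship .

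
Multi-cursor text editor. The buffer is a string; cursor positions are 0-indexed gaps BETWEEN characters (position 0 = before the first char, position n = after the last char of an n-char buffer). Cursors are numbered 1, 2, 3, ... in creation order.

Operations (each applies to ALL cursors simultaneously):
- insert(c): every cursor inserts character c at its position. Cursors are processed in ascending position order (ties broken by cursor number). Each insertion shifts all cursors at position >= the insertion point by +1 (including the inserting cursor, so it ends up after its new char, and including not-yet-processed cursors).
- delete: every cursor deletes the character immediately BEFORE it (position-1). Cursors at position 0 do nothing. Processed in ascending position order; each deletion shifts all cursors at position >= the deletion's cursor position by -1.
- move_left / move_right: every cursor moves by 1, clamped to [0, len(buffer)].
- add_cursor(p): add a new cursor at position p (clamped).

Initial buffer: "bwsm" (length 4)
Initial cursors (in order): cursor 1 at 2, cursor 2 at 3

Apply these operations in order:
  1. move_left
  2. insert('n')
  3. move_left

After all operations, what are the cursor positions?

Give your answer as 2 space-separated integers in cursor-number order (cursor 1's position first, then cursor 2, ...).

Answer: 1 3

Derivation:
After op 1 (move_left): buffer="bwsm" (len 4), cursors c1@1 c2@2, authorship ....
After op 2 (insert('n')): buffer="bnwnsm" (len 6), cursors c1@2 c2@4, authorship .1.2..
After op 3 (move_left): buffer="bnwnsm" (len 6), cursors c1@1 c2@3, authorship .1.2..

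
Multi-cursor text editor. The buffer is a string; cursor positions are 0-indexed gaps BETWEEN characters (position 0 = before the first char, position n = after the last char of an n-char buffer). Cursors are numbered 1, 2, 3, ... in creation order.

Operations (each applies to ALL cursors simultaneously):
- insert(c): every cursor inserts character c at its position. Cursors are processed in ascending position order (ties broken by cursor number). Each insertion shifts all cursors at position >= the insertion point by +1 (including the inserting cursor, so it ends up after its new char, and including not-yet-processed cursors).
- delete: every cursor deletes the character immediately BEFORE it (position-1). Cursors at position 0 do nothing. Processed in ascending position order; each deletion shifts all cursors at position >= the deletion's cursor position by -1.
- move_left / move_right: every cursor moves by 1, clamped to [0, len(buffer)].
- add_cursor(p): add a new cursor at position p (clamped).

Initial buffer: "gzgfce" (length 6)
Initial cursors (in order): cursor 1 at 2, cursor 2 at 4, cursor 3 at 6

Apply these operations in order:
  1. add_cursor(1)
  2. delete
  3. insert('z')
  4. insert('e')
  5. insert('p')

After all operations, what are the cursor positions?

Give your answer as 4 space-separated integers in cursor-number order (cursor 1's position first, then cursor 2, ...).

Answer: 6 10 14 6

Derivation:
After op 1 (add_cursor(1)): buffer="gzgfce" (len 6), cursors c4@1 c1@2 c2@4 c3@6, authorship ......
After op 2 (delete): buffer="gc" (len 2), cursors c1@0 c4@0 c2@1 c3@2, authorship ..
After op 3 (insert('z')): buffer="zzgzcz" (len 6), cursors c1@2 c4@2 c2@4 c3@6, authorship 14.2.3
After op 4 (insert('e')): buffer="zzeegzecze" (len 10), cursors c1@4 c4@4 c2@7 c3@10, authorship 1414.22.33
After op 5 (insert('p')): buffer="zzeeppgzepczep" (len 14), cursors c1@6 c4@6 c2@10 c3@14, authorship 141414.222.333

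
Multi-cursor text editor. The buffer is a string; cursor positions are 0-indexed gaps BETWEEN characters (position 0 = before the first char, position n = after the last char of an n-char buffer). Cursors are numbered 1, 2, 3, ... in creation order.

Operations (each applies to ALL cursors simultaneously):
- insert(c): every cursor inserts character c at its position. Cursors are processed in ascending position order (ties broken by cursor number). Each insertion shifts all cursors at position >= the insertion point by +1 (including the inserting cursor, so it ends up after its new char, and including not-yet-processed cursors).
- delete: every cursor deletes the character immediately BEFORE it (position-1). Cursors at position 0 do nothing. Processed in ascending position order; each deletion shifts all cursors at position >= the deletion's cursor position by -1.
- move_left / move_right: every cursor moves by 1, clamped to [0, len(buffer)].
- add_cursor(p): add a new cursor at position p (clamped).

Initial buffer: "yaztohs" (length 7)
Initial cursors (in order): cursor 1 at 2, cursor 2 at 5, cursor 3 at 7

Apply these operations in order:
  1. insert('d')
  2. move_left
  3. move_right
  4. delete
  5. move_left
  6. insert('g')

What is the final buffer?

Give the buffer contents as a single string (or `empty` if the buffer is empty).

After op 1 (insert('d')): buffer="yadztodhsd" (len 10), cursors c1@3 c2@7 c3@10, authorship ..1...2..3
After op 2 (move_left): buffer="yadztodhsd" (len 10), cursors c1@2 c2@6 c3@9, authorship ..1...2..3
After op 3 (move_right): buffer="yadztodhsd" (len 10), cursors c1@3 c2@7 c3@10, authorship ..1...2..3
After op 4 (delete): buffer="yaztohs" (len 7), cursors c1@2 c2@5 c3@7, authorship .......
After op 5 (move_left): buffer="yaztohs" (len 7), cursors c1@1 c2@4 c3@6, authorship .......
After op 6 (insert('g')): buffer="ygaztgohgs" (len 10), cursors c1@2 c2@6 c3@9, authorship .1...2..3.

Answer: ygaztgohgs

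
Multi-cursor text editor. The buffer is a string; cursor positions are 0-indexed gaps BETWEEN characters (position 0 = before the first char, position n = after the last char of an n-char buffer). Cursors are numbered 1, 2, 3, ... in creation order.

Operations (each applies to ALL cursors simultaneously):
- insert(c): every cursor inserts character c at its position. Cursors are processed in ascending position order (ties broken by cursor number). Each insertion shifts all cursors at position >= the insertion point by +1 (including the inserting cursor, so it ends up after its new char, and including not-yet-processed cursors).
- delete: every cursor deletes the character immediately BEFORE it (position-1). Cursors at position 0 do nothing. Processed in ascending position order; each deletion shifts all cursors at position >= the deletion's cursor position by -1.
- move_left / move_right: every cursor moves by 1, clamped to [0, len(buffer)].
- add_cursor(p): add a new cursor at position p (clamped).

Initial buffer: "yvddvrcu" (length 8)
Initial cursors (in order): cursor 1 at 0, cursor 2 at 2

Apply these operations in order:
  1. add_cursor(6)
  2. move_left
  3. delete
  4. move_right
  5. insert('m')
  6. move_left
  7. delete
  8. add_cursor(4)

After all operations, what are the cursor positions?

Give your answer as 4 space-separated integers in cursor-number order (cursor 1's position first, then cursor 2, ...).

After op 1 (add_cursor(6)): buffer="yvddvrcu" (len 8), cursors c1@0 c2@2 c3@6, authorship ........
After op 2 (move_left): buffer="yvddvrcu" (len 8), cursors c1@0 c2@1 c3@5, authorship ........
After op 3 (delete): buffer="vddrcu" (len 6), cursors c1@0 c2@0 c3@3, authorship ......
After op 4 (move_right): buffer="vddrcu" (len 6), cursors c1@1 c2@1 c3@4, authorship ......
After op 5 (insert('m')): buffer="vmmddrmcu" (len 9), cursors c1@3 c2@3 c3@7, authorship .12...3..
After op 6 (move_left): buffer="vmmddrmcu" (len 9), cursors c1@2 c2@2 c3@6, authorship .12...3..
After op 7 (delete): buffer="mddmcu" (len 6), cursors c1@0 c2@0 c3@3, authorship 2..3..
After op 8 (add_cursor(4)): buffer="mddmcu" (len 6), cursors c1@0 c2@0 c3@3 c4@4, authorship 2..3..

Answer: 0 0 3 4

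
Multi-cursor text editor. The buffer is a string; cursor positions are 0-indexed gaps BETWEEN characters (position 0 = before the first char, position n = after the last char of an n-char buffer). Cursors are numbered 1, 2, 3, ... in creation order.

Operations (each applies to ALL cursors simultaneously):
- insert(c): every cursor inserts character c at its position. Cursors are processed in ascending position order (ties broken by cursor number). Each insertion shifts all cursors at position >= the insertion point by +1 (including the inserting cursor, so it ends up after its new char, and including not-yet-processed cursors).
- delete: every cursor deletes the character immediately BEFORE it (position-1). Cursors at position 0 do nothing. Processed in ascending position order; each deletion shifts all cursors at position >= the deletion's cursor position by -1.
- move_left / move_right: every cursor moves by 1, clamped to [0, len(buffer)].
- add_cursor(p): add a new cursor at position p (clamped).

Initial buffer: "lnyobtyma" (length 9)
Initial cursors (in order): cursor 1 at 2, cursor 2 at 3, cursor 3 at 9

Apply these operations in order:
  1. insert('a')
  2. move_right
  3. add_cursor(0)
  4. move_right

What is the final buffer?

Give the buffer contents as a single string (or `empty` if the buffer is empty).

After op 1 (insert('a')): buffer="lnayaobtymaa" (len 12), cursors c1@3 c2@5 c3@12, authorship ..1.2......3
After op 2 (move_right): buffer="lnayaobtymaa" (len 12), cursors c1@4 c2@6 c3@12, authorship ..1.2......3
After op 3 (add_cursor(0)): buffer="lnayaobtymaa" (len 12), cursors c4@0 c1@4 c2@6 c3@12, authorship ..1.2......3
After op 4 (move_right): buffer="lnayaobtymaa" (len 12), cursors c4@1 c1@5 c2@7 c3@12, authorship ..1.2......3

Answer: lnayaobtymaa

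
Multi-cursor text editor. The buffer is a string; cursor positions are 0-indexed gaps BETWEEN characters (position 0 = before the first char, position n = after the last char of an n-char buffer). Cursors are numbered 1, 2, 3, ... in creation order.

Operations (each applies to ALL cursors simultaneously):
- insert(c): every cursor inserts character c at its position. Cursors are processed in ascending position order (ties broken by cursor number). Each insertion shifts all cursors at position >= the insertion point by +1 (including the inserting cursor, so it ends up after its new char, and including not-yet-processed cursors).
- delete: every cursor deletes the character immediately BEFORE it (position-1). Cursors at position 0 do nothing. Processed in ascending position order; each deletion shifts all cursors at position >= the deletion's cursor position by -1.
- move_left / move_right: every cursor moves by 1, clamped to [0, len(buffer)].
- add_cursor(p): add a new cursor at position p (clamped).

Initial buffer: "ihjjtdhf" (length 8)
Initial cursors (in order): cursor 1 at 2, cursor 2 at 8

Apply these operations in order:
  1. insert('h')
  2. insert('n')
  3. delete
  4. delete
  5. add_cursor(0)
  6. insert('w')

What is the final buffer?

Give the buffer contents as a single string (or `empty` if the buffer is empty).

Answer: wihwjjtdhfw

Derivation:
After op 1 (insert('h')): buffer="ihhjjtdhfh" (len 10), cursors c1@3 c2@10, authorship ..1......2
After op 2 (insert('n')): buffer="ihhnjjtdhfhn" (len 12), cursors c1@4 c2@12, authorship ..11......22
After op 3 (delete): buffer="ihhjjtdhfh" (len 10), cursors c1@3 c2@10, authorship ..1......2
After op 4 (delete): buffer="ihjjtdhf" (len 8), cursors c1@2 c2@8, authorship ........
After op 5 (add_cursor(0)): buffer="ihjjtdhf" (len 8), cursors c3@0 c1@2 c2@8, authorship ........
After op 6 (insert('w')): buffer="wihwjjtdhfw" (len 11), cursors c3@1 c1@4 c2@11, authorship 3..1......2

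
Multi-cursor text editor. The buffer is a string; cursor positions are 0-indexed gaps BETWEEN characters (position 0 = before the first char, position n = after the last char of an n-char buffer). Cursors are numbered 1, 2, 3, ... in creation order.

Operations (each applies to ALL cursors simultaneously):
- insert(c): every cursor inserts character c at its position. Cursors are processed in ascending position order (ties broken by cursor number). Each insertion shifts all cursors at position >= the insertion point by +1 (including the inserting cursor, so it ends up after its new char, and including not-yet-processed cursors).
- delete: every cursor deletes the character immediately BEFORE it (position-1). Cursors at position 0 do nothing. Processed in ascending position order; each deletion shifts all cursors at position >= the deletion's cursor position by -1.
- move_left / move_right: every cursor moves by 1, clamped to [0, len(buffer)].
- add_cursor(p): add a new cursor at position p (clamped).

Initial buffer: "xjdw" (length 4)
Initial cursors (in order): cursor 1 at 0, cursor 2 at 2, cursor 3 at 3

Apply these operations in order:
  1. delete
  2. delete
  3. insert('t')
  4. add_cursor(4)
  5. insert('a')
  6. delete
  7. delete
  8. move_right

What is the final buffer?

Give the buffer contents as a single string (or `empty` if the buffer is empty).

After op 1 (delete): buffer="xw" (len 2), cursors c1@0 c2@1 c3@1, authorship ..
After op 2 (delete): buffer="w" (len 1), cursors c1@0 c2@0 c3@0, authorship .
After op 3 (insert('t')): buffer="tttw" (len 4), cursors c1@3 c2@3 c3@3, authorship 123.
After op 4 (add_cursor(4)): buffer="tttw" (len 4), cursors c1@3 c2@3 c3@3 c4@4, authorship 123.
After op 5 (insert('a')): buffer="tttaaawa" (len 8), cursors c1@6 c2@6 c3@6 c4@8, authorship 123123.4
After op 6 (delete): buffer="tttw" (len 4), cursors c1@3 c2@3 c3@3 c4@4, authorship 123.
After op 7 (delete): buffer="" (len 0), cursors c1@0 c2@0 c3@0 c4@0, authorship 
After op 8 (move_right): buffer="" (len 0), cursors c1@0 c2@0 c3@0 c4@0, authorship 

Answer: empty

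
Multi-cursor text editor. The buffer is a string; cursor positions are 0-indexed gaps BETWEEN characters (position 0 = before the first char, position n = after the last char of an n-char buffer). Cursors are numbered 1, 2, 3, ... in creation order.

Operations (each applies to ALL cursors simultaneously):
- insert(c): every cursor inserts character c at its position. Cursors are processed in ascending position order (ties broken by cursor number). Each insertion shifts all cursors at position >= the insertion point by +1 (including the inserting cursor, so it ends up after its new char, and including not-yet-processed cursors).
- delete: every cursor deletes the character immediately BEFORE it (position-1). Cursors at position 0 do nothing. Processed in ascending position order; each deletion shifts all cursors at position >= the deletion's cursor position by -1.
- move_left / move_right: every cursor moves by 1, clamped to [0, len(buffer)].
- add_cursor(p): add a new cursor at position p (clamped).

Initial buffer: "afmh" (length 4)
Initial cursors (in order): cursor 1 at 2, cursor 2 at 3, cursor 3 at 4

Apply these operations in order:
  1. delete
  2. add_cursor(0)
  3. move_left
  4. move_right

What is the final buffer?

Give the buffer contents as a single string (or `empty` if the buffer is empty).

After op 1 (delete): buffer="a" (len 1), cursors c1@1 c2@1 c3@1, authorship .
After op 2 (add_cursor(0)): buffer="a" (len 1), cursors c4@0 c1@1 c2@1 c3@1, authorship .
After op 3 (move_left): buffer="a" (len 1), cursors c1@0 c2@0 c3@0 c4@0, authorship .
After op 4 (move_right): buffer="a" (len 1), cursors c1@1 c2@1 c3@1 c4@1, authorship .

Answer: a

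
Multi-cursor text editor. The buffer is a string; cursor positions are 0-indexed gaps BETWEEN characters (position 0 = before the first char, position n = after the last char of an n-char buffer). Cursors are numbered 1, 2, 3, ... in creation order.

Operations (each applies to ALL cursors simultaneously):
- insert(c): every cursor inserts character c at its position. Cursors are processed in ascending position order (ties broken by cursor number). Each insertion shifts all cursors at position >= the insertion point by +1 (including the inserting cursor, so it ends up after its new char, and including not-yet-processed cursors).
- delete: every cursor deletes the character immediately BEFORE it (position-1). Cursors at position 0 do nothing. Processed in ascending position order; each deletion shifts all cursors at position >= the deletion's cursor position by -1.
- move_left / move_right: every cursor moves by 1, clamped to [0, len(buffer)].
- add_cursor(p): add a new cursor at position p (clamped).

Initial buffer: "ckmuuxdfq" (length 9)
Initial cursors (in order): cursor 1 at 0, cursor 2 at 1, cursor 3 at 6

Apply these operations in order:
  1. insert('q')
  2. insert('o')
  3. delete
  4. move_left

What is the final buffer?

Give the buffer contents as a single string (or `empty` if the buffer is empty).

After op 1 (insert('q')): buffer="qcqkmuuxqdfq" (len 12), cursors c1@1 c2@3 c3@9, authorship 1.2.....3...
After op 2 (insert('o')): buffer="qocqokmuuxqodfq" (len 15), cursors c1@2 c2@5 c3@12, authorship 11.22.....33...
After op 3 (delete): buffer="qcqkmuuxqdfq" (len 12), cursors c1@1 c2@3 c3@9, authorship 1.2.....3...
After op 4 (move_left): buffer="qcqkmuuxqdfq" (len 12), cursors c1@0 c2@2 c3@8, authorship 1.2.....3...

Answer: qcqkmuuxqdfq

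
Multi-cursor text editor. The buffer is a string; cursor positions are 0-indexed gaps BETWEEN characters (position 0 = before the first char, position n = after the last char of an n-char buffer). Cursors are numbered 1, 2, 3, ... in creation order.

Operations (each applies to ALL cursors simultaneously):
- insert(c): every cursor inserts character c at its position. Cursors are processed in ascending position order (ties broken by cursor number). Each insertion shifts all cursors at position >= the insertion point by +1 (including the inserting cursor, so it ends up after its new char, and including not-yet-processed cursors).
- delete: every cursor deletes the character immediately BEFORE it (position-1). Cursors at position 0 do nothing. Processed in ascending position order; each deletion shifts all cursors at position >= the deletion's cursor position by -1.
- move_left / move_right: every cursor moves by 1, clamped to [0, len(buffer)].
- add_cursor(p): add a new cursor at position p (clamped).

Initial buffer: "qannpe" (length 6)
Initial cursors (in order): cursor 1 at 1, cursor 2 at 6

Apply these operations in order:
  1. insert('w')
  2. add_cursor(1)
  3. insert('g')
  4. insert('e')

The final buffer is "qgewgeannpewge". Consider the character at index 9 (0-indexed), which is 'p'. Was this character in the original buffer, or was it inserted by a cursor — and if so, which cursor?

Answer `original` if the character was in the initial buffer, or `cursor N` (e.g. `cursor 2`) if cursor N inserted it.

Answer: original

Derivation:
After op 1 (insert('w')): buffer="qwannpew" (len 8), cursors c1@2 c2@8, authorship .1.....2
After op 2 (add_cursor(1)): buffer="qwannpew" (len 8), cursors c3@1 c1@2 c2@8, authorship .1.....2
After op 3 (insert('g')): buffer="qgwgannpewg" (len 11), cursors c3@2 c1@4 c2@11, authorship .311.....22
After op 4 (insert('e')): buffer="qgewgeannpewge" (len 14), cursors c3@3 c1@6 c2@14, authorship .33111.....222
Authorship (.=original, N=cursor N): . 3 3 1 1 1 . . . . . 2 2 2
Index 9: author = original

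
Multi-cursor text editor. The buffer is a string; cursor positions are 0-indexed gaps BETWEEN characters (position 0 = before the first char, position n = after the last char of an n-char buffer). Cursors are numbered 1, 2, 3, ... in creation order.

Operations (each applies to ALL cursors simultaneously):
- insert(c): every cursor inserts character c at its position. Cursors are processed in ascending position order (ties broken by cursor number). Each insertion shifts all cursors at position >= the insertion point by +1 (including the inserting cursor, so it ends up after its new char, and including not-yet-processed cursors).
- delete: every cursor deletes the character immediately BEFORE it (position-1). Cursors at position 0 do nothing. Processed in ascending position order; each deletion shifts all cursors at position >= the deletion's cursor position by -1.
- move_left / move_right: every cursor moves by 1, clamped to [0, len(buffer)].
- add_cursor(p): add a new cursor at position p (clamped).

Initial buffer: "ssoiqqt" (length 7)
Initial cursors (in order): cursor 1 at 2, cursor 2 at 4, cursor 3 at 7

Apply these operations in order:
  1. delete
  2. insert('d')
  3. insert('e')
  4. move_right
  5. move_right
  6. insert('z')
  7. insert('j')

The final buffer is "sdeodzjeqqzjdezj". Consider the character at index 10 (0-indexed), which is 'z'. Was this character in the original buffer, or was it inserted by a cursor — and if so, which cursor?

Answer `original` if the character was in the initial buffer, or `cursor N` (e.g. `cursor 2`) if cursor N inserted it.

After op 1 (delete): buffer="soqq" (len 4), cursors c1@1 c2@2 c3@4, authorship ....
After op 2 (insert('d')): buffer="sdodqqd" (len 7), cursors c1@2 c2@4 c3@7, authorship .1.2..3
After op 3 (insert('e')): buffer="sdeodeqqde" (len 10), cursors c1@3 c2@6 c3@10, authorship .11.22..33
After op 4 (move_right): buffer="sdeodeqqde" (len 10), cursors c1@4 c2@7 c3@10, authorship .11.22..33
After op 5 (move_right): buffer="sdeodeqqde" (len 10), cursors c1@5 c2@8 c3@10, authorship .11.22..33
After op 6 (insert('z')): buffer="sdeodzeqqzdez" (len 13), cursors c1@6 c2@10 c3@13, authorship .11.212..2333
After op 7 (insert('j')): buffer="sdeodzjeqqzjdezj" (len 16), cursors c1@7 c2@12 c3@16, authorship .11.2112..223333
Authorship (.=original, N=cursor N): . 1 1 . 2 1 1 2 . . 2 2 3 3 3 3
Index 10: author = 2

Answer: cursor 2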